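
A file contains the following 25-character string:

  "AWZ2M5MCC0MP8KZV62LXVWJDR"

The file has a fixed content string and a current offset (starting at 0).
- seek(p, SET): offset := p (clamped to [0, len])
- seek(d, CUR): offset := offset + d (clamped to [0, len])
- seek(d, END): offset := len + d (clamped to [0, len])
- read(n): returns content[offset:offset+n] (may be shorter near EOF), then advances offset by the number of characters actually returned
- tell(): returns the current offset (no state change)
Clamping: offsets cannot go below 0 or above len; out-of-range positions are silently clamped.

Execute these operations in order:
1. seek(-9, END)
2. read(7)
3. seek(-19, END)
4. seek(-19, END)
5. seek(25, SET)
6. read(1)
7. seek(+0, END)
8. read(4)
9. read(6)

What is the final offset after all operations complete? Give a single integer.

Answer: 25

Derivation:
After 1 (seek(-9, END)): offset=16
After 2 (read(7)): returned '62LXVWJ', offset=23
After 3 (seek(-19, END)): offset=6
After 4 (seek(-19, END)): offset=6
After 5 (seek(25, SET)): offset=25
After 6 (read(1)): returned '', offset=25
After 7 (seek(+0, END)): offset=25
After 8 (read(4)): returned '', offset=25
After 9 (read(6)): returned '', offset=25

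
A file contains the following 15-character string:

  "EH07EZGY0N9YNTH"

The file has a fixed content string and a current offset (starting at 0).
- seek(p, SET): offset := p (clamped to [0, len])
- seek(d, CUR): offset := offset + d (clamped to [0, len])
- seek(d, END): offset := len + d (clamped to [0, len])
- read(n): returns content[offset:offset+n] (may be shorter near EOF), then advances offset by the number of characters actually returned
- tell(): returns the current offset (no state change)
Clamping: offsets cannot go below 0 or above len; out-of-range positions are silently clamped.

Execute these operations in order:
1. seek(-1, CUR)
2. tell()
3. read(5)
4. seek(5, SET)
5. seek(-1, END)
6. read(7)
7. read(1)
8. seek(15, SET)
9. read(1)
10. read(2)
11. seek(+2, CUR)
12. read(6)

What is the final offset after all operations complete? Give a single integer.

Answer: 15

Derivation:
After 1 (seek(-1, CUR)): offset=0
After 2 (tell()): offset=0
After 3 (read(5)): returned 'EH07E', offset=5
After 4 (seek(5, SET)): offset=5
After 5 (seek(-1, END)): offset=14
After 6 (read(7)): returned 'H', offset=15
After 7 (read(1)): returned '', offset=15
After 8 (seek(15, SET)): offset=15
After 9 (read(1)): returned '', offset=15
After 10 (read(2)): returned '', offset=15
After 11 (seek(+2, CUR)): offset=15
After 12 (read(6)): returned '', offset=15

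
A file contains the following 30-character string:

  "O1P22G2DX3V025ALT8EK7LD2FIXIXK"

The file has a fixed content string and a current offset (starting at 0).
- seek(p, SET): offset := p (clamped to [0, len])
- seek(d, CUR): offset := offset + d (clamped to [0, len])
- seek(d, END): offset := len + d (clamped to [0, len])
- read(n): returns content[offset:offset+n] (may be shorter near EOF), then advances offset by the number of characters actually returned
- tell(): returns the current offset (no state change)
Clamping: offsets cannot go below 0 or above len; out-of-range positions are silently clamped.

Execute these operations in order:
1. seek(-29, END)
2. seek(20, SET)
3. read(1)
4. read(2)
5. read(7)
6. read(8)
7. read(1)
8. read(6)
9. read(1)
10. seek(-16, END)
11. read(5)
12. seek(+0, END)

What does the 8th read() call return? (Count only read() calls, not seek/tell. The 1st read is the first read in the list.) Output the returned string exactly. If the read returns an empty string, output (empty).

After 1 (seek(-29, END)): offset=1
After 2 (seek(20, SET)): offset=20
After 3 (read(1)): returned '7', offset=21
After 4 (read(2)): returned 'LD', offset=23
After 5 (read(7)): returned '2FIXIXK', offset=30
After 6 (read(8)): returned '', offset=30
After 7 (read(1)): returned '', offset=30
After 8 (read(6)): returned '', offset=30
After 9 (read(1)): returned '', offset=30
After 10 (seek(-16, END)): offset=14
After 11 (read(5)): returned 'ALT8E', offset=19
After 12 (seek(+0, END)): offset=30

Answer: ALT8E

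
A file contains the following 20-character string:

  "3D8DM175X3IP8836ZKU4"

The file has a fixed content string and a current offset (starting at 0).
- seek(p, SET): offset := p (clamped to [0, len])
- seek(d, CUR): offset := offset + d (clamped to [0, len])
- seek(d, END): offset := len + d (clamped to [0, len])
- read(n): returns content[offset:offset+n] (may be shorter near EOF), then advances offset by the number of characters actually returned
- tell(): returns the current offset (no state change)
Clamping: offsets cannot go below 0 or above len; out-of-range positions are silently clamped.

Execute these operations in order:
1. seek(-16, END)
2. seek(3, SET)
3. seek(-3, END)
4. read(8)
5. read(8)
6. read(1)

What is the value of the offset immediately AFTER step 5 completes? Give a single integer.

Answer: 20

Derivation:
After 1 (seek(-16, END)): offset=4
After 2 (seek(3, SET)): offset=3
After 3 (seek(-3, END)): offset=17
After 4 (read(8)): returned 'KU4', offset=20
After 5 (read(8)): returned '', offset=20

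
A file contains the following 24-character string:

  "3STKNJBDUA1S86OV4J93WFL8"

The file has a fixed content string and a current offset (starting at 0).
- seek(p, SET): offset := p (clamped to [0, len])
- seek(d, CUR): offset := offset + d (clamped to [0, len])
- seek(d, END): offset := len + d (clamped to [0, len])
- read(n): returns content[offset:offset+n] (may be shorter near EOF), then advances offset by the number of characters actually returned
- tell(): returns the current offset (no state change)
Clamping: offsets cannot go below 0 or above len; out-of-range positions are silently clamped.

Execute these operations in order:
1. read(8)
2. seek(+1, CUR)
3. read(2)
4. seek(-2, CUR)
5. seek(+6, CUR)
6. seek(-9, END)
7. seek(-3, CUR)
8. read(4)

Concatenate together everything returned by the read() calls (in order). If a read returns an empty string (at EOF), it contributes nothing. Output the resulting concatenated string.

Answer: 3STKNJBDA186OV

Derivation:
After 1 (read(8)): returned '3STKNJBD', offset=8
After 2 (seek(+1, CUR)): offset=9
After 3 (read(2)): returned 'A1', offset=11
After 4 (seek(-2, CUR)): offset=9
After 5 (seek(+6, CUR)): offset=15
After 6 (seek(-9, END)): offset=15
After 7 (seek(-3, CUR)): offset=12
After 8 (read(4)): returned '86OV', offset=16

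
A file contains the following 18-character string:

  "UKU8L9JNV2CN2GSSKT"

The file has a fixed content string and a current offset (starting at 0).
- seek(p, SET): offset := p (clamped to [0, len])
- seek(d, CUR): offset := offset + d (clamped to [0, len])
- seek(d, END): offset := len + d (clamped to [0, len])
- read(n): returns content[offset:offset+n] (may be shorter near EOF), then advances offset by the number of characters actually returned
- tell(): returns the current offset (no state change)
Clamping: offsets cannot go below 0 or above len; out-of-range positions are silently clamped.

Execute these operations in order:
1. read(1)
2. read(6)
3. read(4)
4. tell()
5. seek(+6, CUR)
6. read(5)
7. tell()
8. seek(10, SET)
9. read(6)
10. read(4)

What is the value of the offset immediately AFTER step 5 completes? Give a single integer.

After 1 (read(1)): returned 'U', offset=1
After 2 (read(6)): returned 'KU8L9J', offset=7
After 3 (read(4)): returned 'NV2C', offset=11
After 4 (tell()): offset=11
After 5 (seek(+6, CUR)): offset=17

Answer: 17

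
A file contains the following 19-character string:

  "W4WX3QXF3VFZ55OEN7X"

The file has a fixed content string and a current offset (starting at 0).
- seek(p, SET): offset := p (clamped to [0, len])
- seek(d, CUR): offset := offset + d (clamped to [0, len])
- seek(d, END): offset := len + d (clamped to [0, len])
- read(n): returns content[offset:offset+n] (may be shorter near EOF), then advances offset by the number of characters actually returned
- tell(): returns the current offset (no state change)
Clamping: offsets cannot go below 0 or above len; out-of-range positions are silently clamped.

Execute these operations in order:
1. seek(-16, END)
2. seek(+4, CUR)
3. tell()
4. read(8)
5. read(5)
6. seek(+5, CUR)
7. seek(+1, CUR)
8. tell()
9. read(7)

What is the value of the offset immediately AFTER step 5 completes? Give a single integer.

After 1 (seek(-16, END)): offset=3
After 2 (seek(+4, CUR)): offset=7
After 3 (tell()): offset=7
After 4 (read(8)): returned 'F3VFZ55O', offset=15
After 5 (read(5)): returned 'EN7X', offset=19

Answer: 19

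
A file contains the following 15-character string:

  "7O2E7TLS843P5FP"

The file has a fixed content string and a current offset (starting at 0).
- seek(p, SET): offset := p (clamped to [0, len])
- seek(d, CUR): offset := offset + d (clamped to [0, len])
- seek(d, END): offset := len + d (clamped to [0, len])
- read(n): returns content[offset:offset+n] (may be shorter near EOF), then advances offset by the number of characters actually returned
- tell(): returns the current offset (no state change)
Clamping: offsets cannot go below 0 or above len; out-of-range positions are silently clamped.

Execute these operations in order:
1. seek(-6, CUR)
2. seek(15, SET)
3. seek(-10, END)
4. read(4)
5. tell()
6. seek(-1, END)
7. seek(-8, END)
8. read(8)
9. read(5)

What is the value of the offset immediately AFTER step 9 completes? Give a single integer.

After 1 (seek(-6, CUR)): offset=0
After 2 (seek(15, SET)): offset=15
After 3 (seek(-10, END)): offset=5
After 4 (read(4)): returned 'TLS8', offset=9
After 5 (tell()): offset=9
After 6 (seek(-1, END)): offset=14
After 7 (seek(-8, END)): offset=7
After 8 (read(8)): returned 'S843P5FP', offset=15
After 9 (read(5)): returned '', offset=15

Answer: 15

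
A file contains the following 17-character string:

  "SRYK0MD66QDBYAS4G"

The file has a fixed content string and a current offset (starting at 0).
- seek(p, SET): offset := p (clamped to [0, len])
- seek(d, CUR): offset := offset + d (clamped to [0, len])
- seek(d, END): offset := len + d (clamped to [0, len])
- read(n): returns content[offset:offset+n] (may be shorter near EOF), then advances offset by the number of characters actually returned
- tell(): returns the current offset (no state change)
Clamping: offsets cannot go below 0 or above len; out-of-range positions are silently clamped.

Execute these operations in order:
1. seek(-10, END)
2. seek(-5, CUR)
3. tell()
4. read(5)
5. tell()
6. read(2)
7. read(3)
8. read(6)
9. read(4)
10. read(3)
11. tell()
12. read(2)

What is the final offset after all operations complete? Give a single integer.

Answer: 17

Derivation:
After 1 (seek(-10, END)): offset=7
After 2 (seek(-5, CUR)): offset=2
After 3 (tell()): offset=2
After 4 (read(5)): returned 'YK0MD', offset=7
After 5 (tell()): offset=7
After 6 (read(2)): returned '66', offset=9
After 7 (read(3)): returned 'QDB', offset=12
After 8 (read(6)): returned 'YAS4G', offset=17
After 9 (read(4)): returned '', offset=17
After 10 (read(3)): returned '', offset=17
After 11 (tell()): offset=17
After 12 (read(2)): returned '', offset=17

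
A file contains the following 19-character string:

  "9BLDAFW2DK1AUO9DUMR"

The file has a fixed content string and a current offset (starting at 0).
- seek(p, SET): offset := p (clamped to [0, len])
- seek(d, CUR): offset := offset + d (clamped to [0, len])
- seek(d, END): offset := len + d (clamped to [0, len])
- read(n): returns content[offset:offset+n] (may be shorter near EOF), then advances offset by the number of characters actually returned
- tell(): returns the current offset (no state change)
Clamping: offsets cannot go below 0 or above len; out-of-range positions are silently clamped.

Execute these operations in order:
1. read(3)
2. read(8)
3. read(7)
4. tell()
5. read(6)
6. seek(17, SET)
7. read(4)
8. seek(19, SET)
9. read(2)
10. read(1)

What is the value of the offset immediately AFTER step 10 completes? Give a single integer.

Answer: 19

Derivation:
After 1 (read(3)): returned '9BL', offset=3
After 2 (read(8)): returned 'DAFW2DK1', offset=11
After 3 (read(7)): returned 'AUO9DUM', offset=18
After 4 (tell()): offset=18
After 5 (read(6)): returned 'R', offset=19
After 6 (seek(17, SET)): offset=17
After 7 (read(4)): returned 'MR', offset=19
After 8 (seek(19, SET)): offset=19
After 9 (read(2)): returned '', offset=19
After 10 (read(1)): returned '', offset=19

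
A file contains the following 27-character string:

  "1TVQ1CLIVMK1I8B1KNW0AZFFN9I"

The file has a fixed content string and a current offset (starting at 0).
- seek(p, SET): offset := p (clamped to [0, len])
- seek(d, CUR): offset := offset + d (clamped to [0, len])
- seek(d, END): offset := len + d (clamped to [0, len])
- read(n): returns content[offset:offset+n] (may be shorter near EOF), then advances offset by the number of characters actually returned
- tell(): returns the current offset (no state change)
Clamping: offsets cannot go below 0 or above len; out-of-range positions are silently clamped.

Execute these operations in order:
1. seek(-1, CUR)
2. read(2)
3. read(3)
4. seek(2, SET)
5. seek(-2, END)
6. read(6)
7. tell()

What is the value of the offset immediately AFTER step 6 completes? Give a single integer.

Answer: 27

Derivation:
After 1 (seek(-1, CUR)): offset=0
After 2 (read(2)): returned '1T', offset=2
After 3 (read(3)): returned 'VQ1', offset=5
After 4 (seek(2, SET)): offset=2
After 5 (seek(-2, END)): offset=25
After 6 (read(6)): returned '9I', offset=27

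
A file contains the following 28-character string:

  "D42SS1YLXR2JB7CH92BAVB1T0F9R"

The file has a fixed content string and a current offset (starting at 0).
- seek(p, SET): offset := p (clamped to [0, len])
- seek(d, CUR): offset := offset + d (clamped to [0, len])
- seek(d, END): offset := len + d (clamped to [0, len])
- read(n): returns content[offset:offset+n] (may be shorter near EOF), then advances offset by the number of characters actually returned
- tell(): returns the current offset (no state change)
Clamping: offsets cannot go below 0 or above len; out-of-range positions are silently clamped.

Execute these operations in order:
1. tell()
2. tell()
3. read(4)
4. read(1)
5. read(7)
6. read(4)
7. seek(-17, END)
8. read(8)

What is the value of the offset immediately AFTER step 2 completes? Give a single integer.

After 1 (tell()): offset=0
After 2 (tell()): offset=0

Answer: 0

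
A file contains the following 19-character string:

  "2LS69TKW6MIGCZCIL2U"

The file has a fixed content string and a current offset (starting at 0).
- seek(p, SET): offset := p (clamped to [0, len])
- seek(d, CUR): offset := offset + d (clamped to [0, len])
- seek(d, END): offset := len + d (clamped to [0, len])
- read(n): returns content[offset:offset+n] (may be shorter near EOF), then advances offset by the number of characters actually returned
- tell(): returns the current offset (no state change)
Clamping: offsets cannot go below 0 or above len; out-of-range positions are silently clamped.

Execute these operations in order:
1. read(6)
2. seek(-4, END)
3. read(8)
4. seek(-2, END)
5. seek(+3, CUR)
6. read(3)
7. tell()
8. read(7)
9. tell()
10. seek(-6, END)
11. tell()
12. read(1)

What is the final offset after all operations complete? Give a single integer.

After 1 (read(6)): returned '2LS69T', offset=6
After 2 (seek(-4, END)): offset=15
After 3 (read(8)): returned 'IL2U', offset=19
After 4 (seek(-2, END)): offset=17
After 5 (seek(+3, CUR)): offset=19
After 6 (read(3)): returned '', offset=19
After 7 (tell()): offset=19
After 8 (read(7)): returned '', offset=19
After 9 (tell()): offset=19
After 10 (seek(-6, END)): offset=13
After 11 (tell()): offset=13
After 12 (read(1)): returned 'Z', offset=14

Answer: 14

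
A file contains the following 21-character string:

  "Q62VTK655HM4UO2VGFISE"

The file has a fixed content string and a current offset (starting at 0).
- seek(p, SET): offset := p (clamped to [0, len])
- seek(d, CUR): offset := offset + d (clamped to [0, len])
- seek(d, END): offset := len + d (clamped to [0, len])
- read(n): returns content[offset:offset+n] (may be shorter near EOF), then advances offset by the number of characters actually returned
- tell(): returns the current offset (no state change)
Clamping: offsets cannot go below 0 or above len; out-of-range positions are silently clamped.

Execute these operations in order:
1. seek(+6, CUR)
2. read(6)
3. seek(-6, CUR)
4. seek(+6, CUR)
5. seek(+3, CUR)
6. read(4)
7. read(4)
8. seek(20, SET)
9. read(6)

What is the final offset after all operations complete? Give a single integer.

Answer: 21

Derivation:
After 1 (seek(+6, CUR)): offset=6
After 2 (read(6)): returned '655HM4', offset=12
After 3 (seek(-6, CUR)): offset=6
After 4 (seek(+6, CUR)): offset=12
After 5 (seek(+3, CUR)): offset=15
After 6 (read(4)): returned 'VGFI', offset=19
After 7 (read(4)): returned 'SE', offset=21
After 8 (seek(20, SET)): offset=20
After 9 (read(6)): returned 'E', offset=21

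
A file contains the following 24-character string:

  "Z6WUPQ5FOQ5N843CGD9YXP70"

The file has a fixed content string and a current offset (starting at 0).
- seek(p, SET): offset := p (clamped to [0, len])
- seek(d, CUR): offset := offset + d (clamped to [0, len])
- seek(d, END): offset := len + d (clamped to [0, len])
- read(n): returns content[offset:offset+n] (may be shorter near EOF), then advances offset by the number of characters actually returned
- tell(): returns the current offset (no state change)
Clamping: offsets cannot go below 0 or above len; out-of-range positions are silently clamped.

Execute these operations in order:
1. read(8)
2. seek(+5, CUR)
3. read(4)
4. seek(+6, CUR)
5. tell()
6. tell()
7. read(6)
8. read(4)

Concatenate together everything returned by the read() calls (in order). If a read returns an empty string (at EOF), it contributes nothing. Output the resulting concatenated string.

Answer: Z6WUPQ5F43CG0

Derivation:
After 1 (read(8)): returned 'Z6WUPQ5F', offset=8
After 2 (seek(+5, CUR)): offset=13
After 3 (read(4)): returned '43CG', offset=17
After 4 (seek(+6, CUR)): offset=23
After 5 (tell()): offset=23
After 6 (tell()): offset=23
After 7 (read(6)): returned '0', offset=24
After 8 (read(4)): returned '', offset=24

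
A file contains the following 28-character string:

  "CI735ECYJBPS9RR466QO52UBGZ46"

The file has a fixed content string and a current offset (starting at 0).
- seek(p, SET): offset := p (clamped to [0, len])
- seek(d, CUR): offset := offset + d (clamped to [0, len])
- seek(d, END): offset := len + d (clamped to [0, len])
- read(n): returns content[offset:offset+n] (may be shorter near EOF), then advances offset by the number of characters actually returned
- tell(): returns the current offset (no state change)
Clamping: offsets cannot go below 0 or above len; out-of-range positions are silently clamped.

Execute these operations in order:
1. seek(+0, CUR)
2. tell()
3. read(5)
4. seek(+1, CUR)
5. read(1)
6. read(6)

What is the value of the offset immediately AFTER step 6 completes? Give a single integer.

After 1 (seek(+0, CUR)): offset=0
After 2 (tell()): offset=0
After 3 (read(5)): returned 'CI735', offset=5
After 4 (seek(+1, CUR)): offset=6
After 5 (read(1)): returned 'C', offset=7
After 6 (read(6)): returned 'YJBPS9', offset=13

Answer: 13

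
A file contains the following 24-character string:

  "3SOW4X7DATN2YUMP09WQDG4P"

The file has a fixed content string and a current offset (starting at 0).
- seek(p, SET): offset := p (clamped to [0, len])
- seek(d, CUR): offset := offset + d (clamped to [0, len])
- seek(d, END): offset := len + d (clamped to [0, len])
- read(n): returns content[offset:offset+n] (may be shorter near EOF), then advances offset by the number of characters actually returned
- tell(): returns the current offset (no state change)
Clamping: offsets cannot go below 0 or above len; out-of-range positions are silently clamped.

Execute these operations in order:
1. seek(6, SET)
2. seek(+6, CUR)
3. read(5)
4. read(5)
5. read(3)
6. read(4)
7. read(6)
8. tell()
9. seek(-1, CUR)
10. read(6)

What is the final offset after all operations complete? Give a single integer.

After 1 (seek(6, SET)): offset=6
After 2 (seek(+6, CUR)): offset=12
After 3 (read(5)): returned 'YUMP0', offset=17
After 4 (read(5)): returned '9WQDG', offset=22
After 5 (read(3)): returned '4P', offset=24
After 6 (read(4)): returned '', offset=24
After 7 (read(6)): returned '', offset=24
After 8 (tell()): offset=24
After 9 (seek(-1, CUR)): offset=23
After 10 (read(6)): returned 'P', offset=24

Answer: 24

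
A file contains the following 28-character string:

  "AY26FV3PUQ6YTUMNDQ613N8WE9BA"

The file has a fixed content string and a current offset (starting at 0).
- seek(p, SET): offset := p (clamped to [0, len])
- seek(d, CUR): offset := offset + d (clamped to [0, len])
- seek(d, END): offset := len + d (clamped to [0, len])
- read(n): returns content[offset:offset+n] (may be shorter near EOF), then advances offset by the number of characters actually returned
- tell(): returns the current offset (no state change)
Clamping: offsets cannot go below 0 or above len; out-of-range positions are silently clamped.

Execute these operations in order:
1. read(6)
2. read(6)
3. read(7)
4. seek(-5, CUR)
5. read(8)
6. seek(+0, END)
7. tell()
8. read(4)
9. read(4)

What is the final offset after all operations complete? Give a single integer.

Answer: 28

Derivation:
After 1 (read(6)): returned 'AY26FV', offset=6
After 2 (read(6)): returned '3PUQ6Y', offset=12
After 3 (read(7)): returned 'TUMNDQ6', offset=19
After 4 (seek(-5, CUR)): offset=14
After 5 (read(8)): returned 'MNDQ613N', offset=22
After 6 (seek(+0, END)): offset=28
After 7 (tell()): offset=28
After 8 (read(4)): returned '', offset=28
After 9 (read(4)): returned '', offset=28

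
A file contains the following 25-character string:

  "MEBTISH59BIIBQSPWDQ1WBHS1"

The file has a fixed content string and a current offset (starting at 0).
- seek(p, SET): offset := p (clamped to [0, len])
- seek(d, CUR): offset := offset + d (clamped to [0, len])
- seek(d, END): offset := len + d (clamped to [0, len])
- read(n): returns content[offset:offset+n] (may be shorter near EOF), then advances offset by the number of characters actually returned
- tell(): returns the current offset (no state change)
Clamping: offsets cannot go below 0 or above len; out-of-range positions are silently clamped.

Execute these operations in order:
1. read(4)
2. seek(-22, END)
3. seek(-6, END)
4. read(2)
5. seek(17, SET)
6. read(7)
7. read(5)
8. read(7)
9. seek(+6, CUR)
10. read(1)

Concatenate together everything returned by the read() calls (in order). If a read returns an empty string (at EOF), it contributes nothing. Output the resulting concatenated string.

Answer: MEBT1WDQ1WBHS1

Derivation:
After 1 (read(4)): returned 'MEBT', offset=4
After 2 (seek(-22, END)): offset=3
After 3 (seek(-6, END)): offset=19
After 4 (read(2)): returned '1W', offset=21
After 5 (seek(17, SET)): offset=17
After 6 (read(7)): returned 'DQ1WBHS', offset=24
After 7 (read(5)): returned '1', offset=25
After 8 (read(7)): returned '', offset=25
After 9 (seek(+6, CUR)): offset=25
After 10 (read(1)): returned '', offset=25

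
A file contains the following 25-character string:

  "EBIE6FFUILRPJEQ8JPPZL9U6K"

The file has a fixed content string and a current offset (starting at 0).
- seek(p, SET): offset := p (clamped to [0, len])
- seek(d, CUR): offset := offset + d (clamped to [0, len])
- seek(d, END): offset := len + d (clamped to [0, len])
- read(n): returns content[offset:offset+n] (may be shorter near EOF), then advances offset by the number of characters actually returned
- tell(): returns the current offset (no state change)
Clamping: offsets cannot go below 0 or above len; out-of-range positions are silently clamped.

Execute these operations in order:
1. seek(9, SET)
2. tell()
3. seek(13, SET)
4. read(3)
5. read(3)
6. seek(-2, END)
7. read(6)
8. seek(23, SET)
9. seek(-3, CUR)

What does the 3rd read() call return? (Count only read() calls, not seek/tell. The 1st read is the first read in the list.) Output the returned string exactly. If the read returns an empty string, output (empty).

After 1 (seek(9, SET)): offset=9
After 2 (tell()): offset=9
After 3 (seek(13, SET)): offset=13
After 4 (read(3)): returned 'EQ8', offset=16
After 5 (read(3)): returned 'JPP', offset=19
After 6 (seek(-2, END)): offset=23
After 7 (read(6)): returned '6K', offset=25
After 8 (seek(23, SET)): offset=23
After 9 (seek(-3, CUR)): offset=20

Answer: 6K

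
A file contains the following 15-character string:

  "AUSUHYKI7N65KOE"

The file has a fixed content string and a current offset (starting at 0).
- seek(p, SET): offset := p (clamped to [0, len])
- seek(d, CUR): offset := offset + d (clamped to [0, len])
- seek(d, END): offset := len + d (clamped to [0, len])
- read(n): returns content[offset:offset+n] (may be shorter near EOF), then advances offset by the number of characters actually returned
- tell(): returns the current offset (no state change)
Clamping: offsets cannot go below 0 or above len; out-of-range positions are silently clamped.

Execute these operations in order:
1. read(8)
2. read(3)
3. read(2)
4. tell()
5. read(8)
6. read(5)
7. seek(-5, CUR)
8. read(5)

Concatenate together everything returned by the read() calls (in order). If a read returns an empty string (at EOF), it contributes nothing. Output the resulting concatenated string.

After 1 (read(8)): returned 'AUSUHYKI', offset=8
After 2 (read(3)): returned '7N6', offset=11
After 3 (read(2)): returned '5K', offset=13
After 4 (tell()): offset=13
After 5 (read(8)): returned 'OE', offset=15
After 6 (read(5)): returned '', offset=15
After 7 (seek(-5, CUR)): offset=10
After 8 (read(5)): returned '65KOE', offset=15

Answer: AUSUHYKI7N65KOE65KOE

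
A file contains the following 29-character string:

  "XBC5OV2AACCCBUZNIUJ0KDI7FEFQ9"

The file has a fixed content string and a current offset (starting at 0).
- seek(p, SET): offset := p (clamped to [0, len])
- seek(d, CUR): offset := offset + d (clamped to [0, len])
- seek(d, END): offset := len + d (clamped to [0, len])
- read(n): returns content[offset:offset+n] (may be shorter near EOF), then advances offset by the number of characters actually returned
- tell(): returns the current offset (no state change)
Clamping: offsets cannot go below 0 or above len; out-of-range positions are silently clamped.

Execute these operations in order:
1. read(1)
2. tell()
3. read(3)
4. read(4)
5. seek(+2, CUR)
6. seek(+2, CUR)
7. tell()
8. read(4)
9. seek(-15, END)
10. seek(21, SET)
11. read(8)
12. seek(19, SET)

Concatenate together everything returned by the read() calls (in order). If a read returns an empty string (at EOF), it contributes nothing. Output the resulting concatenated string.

Answer: XBC5OV2ABUZNDI7FEFQ9

Derivation:
After 1 (read(1)): returned 'X', offset=1
After 2 (tell()): offset=1
After 3 (read(3)): returned 'BC5', offset=4
After 4 (read(4)): returned 'OV2A', offset=8
After 5 (seek(+2, CUR)): offset=10
After 6 (seek(+2, CUR)): offset=12
After 7 (tell()): offset=12
After 8 (read(4)): returned 'BUZN', offset=16
After 9 (seek(-15, END)): offset=14
After 10 (seek(21, SET)): offset=21
After 11 (read(8)): returned 'DI7FEFQ9', offset=29
After 12 (seek(19, SET)): offset=19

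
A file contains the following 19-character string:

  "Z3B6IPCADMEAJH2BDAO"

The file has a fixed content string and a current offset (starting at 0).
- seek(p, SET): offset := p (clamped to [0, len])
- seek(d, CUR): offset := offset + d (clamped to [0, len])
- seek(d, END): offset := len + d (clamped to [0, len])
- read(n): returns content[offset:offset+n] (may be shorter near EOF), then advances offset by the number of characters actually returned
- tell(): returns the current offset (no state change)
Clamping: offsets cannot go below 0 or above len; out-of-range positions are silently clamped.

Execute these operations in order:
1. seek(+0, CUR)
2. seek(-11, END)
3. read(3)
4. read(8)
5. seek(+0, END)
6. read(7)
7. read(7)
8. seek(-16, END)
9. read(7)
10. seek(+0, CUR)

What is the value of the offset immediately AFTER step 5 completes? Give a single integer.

After 1 (seek(+0, CUR)): offset=0
After 2 (seek(-11, END)): offset=8
After 3 (read(3)): returned 'DME', offset=11
After 4 (read(8)): returned 'AJH2BDAO', offset=19
After 5 (seek(+0, END)): offset=19

Answer: 19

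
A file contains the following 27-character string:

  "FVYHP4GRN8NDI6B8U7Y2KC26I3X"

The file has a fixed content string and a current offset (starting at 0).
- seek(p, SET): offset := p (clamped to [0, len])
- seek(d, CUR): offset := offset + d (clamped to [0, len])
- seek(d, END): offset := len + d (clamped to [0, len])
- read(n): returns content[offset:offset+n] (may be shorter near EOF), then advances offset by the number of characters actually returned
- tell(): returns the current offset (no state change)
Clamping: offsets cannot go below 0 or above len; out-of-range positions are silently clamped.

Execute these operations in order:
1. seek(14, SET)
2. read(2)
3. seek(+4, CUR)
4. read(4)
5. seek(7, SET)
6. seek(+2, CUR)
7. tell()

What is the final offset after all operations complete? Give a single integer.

After 1 (seek(14, SET)): offset=14
After 2 (read(2)): returned 'B8', offset=16
After 3 (seek(+4, CUR)): offset=20
After 4 (read(4)): returned 'KC26', offset=24
After 5 (seek(7, SET)): offset=7
After 6 (seek(+2, CUR)): offset=9
After 7 (tell()): offset=9

Answer: 9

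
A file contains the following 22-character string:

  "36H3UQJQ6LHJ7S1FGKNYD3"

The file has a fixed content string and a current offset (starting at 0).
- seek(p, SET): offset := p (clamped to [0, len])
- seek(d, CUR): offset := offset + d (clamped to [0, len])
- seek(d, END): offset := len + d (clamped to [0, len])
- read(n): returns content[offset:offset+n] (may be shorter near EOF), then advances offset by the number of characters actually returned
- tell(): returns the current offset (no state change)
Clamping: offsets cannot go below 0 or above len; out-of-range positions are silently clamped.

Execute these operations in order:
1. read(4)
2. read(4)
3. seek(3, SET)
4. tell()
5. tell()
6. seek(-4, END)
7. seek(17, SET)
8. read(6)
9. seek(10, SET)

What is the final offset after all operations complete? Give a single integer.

After 1 (read(4)): returned '36H3', offset=4
After 2 (read(4)): returned 'UQJQ', offset=8
After 3 (seek(3, SET)): offset=3
After 4 (tell()): offset=3
After 5 (tell()): offset=3
After 6 (seek(-4, END)): offset=18
After 7 (seek(17, SET)): offset=17
After 8 (read(6)): returned 'KNYD3', offset=22
After 9 (seek(10, SET)): offset=10

Answer: 10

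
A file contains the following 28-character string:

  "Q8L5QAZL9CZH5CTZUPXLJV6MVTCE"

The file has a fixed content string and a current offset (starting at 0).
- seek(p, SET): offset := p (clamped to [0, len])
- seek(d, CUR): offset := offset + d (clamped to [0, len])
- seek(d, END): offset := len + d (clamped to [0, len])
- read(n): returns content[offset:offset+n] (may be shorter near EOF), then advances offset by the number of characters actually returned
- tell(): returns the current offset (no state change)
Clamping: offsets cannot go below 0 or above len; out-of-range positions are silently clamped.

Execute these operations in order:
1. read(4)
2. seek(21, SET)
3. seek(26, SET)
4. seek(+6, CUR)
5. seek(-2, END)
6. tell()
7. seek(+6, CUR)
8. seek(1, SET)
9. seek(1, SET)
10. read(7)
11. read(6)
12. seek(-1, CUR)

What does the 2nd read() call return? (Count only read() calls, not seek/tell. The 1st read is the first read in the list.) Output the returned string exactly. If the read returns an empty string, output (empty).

Answer: 8L5QAZL

Derivation:
After 1 (read(4)): returned 'Q8L5', offset=4
After 2 (seek(21, SET)): offset=21
After 3 (seek(26, SET)): offset=26
After 4 (seek(+6, CUR)): offset=28
After 5 (seek(-2, END)): offset=26
After 6 (tell()): offset=26
After 7 (seek(+6, CUR)): offset=28
After 8 (seek(1, SET)): offset=1
After 9 (seek(1, SET)): offset=1
After 10 (read(7)): returned '8L5QAZL', offset=8
After 11 (read(6)): returned '9CZH5C', offset=14
After 12 (seek(-1, CUR)): offset=13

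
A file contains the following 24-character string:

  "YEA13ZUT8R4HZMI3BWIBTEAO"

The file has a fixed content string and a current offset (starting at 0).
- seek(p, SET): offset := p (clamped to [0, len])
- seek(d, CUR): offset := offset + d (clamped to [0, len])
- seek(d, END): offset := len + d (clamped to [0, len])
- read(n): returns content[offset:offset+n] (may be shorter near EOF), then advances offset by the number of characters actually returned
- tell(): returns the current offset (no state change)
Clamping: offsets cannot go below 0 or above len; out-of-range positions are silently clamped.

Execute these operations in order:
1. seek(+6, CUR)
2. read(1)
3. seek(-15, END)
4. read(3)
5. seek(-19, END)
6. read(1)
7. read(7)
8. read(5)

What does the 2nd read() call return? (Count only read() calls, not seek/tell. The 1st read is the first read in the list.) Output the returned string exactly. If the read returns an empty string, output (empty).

Answer: R4H

Derivation:
After 1 (seek(+6, CUR)): offset=6
After 2 (read(1)): returned 'U', offset=7
After 3 (seek(-15, END)): offset=9
After 4 (read(3)): returned 'R4H', offset=12
After 5 (seek(-19, END)): offset=5
After 6 (read(1)): returned 'Z', offset=6
After 7 (read(7)): returned 'UT8R4HZ', offset=13
After 8 (read(5)): returned 'MI3BW', offset=18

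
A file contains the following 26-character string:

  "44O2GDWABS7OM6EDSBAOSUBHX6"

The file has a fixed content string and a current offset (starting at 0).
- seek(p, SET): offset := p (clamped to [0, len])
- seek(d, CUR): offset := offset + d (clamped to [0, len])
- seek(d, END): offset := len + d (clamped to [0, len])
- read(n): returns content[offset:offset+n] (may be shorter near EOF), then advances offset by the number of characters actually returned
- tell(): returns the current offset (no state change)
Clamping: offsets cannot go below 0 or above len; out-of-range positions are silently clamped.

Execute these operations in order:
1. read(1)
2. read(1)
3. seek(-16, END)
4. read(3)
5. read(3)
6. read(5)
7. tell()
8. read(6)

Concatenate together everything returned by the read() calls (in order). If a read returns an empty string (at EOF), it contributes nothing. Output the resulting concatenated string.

Answer: 447OM6EDSBAOSUBHX6

Derivation:
After 1 (read(1)): returned '4', offset=1
After 2 (read(1)): returned '4', offset=2
After 3 (seek(-16, END)): offset=10
After 4 (read(3)): returned '7OM', offset=13
After 5 (read(3)): returned '6ED', offset=16
After 6 (read(5)): returned 'SBAOS', offset=21
After 7 (tell()): offset=21
After 8 (read(6)): returned 'UBHX6', offset=26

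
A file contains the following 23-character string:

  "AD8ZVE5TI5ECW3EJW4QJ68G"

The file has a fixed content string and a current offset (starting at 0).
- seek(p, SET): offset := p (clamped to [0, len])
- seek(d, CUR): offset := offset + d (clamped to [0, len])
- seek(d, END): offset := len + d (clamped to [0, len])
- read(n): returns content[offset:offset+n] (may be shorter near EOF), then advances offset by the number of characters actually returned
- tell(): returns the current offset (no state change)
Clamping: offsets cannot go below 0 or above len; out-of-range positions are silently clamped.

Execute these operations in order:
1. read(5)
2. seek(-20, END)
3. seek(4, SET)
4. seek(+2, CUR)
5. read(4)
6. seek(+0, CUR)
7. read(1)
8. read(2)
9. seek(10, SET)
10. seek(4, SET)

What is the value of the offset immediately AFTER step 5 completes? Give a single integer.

Answer: 10

Derivation:
After 1 (read(5)): returned 'AD8ZV', offset=5
After 2 (seek(-20, END)): offset=3
After 3 (seek(4, SET)): offset=4
After 4 (seek(+2, CUR)): offset=6
After 5 (read(4)): returned '5TI5', offset=10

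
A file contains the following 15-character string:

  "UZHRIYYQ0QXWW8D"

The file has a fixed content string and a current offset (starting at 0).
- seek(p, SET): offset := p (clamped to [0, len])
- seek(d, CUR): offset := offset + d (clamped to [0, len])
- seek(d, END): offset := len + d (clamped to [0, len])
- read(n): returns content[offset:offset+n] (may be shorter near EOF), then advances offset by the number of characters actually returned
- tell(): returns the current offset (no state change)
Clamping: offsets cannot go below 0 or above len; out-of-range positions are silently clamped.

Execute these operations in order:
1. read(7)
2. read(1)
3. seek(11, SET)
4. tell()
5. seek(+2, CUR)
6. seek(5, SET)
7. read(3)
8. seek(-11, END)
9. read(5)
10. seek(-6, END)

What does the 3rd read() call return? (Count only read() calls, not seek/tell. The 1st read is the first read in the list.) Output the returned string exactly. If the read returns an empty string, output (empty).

Answer: YYQ

Derivation:
After 1 (read(7)): returned 'UZHRIYY', offset=7
After 2 (read(1)): returned 'Q', offset=8
After 3 (seek(11, SET)): offset=11
After 4 (tell()): offset=11
After 5 (seek(+2, CUR)): offset=13
After 6 (seek(5, SET)): offset=5
After 7 (read(3)): returned 'YYQ', offset=8
After 8 (seek(-11, END)): offset=4
After 9 (read(5)): returned 'IYYQ0', offset=9
After 10 (seek(-6, END)): offset=9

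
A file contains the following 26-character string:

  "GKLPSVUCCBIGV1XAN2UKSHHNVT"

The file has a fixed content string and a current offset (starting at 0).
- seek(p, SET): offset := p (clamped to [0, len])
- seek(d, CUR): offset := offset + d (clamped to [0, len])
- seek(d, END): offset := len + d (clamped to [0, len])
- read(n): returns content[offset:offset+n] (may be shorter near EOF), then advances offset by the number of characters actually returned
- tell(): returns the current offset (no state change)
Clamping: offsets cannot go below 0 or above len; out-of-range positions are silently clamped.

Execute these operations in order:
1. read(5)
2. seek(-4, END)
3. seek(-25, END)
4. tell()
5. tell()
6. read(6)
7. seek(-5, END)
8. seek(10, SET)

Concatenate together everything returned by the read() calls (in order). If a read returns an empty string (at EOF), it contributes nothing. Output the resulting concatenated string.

Answer: GKLPSKLPSVU

Derivation:
After 1 (read(5)): returned 'GKLPS', offset=5
After 2 (seek(-4, END)): offset=22
After 3 (seek(-25, END)): offset=1
After 4 (tell()): offset=1
After 5 (tell()): offset=1
After 6 (read(6)): returned 'KLPSVU', offset=7
After 7 (seek(-5, END)): offset=21
After 8 (seek(10, SET)): offset=10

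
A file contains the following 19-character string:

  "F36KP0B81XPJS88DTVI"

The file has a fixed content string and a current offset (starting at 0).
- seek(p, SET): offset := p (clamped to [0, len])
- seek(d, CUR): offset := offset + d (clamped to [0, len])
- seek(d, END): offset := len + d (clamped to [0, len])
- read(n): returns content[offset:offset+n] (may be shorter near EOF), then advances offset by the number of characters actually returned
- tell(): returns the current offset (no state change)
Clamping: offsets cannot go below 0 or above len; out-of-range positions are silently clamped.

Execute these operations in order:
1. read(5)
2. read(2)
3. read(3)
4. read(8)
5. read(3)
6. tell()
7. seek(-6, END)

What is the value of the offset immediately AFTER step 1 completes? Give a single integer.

Answer: 5

Derivation:
After 1 (read(5)): returned 'F36KP', offset=5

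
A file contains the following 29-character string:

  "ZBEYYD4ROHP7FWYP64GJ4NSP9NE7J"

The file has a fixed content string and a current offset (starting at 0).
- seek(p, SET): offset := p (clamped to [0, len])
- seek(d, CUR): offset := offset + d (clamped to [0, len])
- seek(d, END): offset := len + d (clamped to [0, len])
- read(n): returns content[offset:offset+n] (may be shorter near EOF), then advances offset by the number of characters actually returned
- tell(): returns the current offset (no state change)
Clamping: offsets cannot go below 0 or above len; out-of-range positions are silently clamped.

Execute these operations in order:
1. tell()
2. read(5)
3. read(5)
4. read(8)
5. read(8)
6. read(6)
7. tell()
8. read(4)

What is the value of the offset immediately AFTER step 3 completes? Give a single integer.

Answer: 10

Derivation:
After 1 (tell()): offset=0
After 2 (read(5)): returned 'ZBEYY', offset=5
After 3 (read(5)): returned 'D4ROH', offset=10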